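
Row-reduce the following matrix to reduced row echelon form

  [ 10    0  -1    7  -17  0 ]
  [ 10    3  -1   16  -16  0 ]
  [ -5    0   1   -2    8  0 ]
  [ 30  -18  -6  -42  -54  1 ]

[[1, 0, 0, 1, -9/5, 0], [0, 1, 0, 3, 1/3, 0], [0, 0, 1, 3, -1, 0], [0, 0, 0, 0, 0, 1]]

r1 := 1/10·r1
  [  1    0  -1/10  7/10  -17/10  0 ]
  [ 10    3     -1    16     -16  0 ]
  [ -5    0      1    -2       8  0 ]
  [ 30  -18     -6   -42     -54  1 ]
r2 := r2 − 10·r1
  [  1    0  -1/10  7/10  -17/10  0 ]
  [  0    3      0     9       1  0 ]
  [ -5    0      1    -2       8  0 ]
  [ 30  -18     -6   -42     -54  1 ]
r3 := r3 + 5·r1
  [  1    0  -1/10  7/10  -17/10  0 ]
  [  0    3      0     9       1  0 ]
  [  0    0    1/2   3/2    -1/2  0 ]
  [ 30  -18     -6   -42     -54  1 ]
r4 := r4 − 30·r1
  [ 1    0  -1/10  7/10  -17/10  0 ]
  [ 0    3      0     9       1  0 ]
  [ 0    0    1/2   3/2    -1/2  0 ]
  [ 0  -18     -3   -63      -3  1 ]
r2 := 1/3·r2
  [ 1    0  -1/10  7/10  -17/10  0 ]
  [ 0    1      0     3     1/3  0 ]
  [ 0    0    1/2   3/2    -1/2  0 ]
  [ 0  -18     -3   -63      -3  1 ]
r4 := r4 + 18·r2
  [ 1  0  -1/10  7/10  -17/10  0 ]
  [ 0  1      0     3     1/3  0 ]
  [ 0  0    1/2   3/2    -1/2  0 ]
  [ 0  0     -3    -9       3  1 ]
r3 := 2·r3
  [ 1  0  -1/10  7/10  -17/10  0 ]
  [ 0  1      0     3     1/3  0 ]
  [ 0  0      1     3      -1  0 ]
  [ 0  0     -3    -9       3  1 ]
r4 := r4 + 3·r3
  [ 1  0  -1/10  7/10  -17/10  0 ]
  [ 0  1      0     3     1/3  0 ]
  [ 0  0      1     3      -1  0 ]
  [ 0  0      0     0       0  1 ]
r1 := r1 + 1/10·r3
  [ 1  0  0  1  -9/5  0 ]
  [ 0  1  0  3   1/3  0 ]
  [ 0  0  1  3    -1  0 ]
  [ 0  0  0  0     0  1 ]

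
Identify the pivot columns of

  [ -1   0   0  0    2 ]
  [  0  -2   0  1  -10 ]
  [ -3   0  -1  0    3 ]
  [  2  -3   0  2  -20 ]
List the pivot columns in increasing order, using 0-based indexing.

R1 ← -1·R1
  [  1   0   0  0   -2 ]
  [  0  -2   0  1  -10 ]
  [ -3   0  -1  0    3 ]
  [  2  -3   0  2  -20 ]
R3 ← R3 + 3·R1
  [ 1   0   0  0   -2 ]
  [ 0  -2   0  1  -10 ]
  [ 0   0  -1  0   -3 ]
  [ 2  -3   0  2  -20 ]
R4 ← R4 − 2·R1
  [ 1   0   0  0   -2 ]
  [ 0  -2   0  1  -10 ]
  [ 0   0  -1  0   -3 ]
  [ 0  -3   0  2  -16 ]
R2 ← -1/2·R2
  [ 1   0   0     0   -2 ]
  [ 0   1   0  -1/2    5 ]
  [ 0   0  -1     0   -3 ]
  [ 0  -3   0     2  -16 ]
R4 ← R4 + 3·R2
  [ 1  0   0     0  -2 ]
  [ 0  1   0  -1/2   5 ]
  [ 0  0  -1     0  -3 ]
  [ 0  0   0   1/2  -1 ]
R3 ← -1·R3
  [ 1  0  0     0  -2 ]
  [ 0  1  0  -1/2   5 ]
  [ 0  0  1     0   3 ]
  [ 0  0  0   1/2  -1 ]
R4 ← 2·R4
  [ 1  0  0     0  -2 ]
  [ 0  1  0  -1/2   5 ]
  [ 0  0  1     0   3 ]
  [ 0  0  0     1  -2 ]
R2 ← R2 + 1/2·R4
  [ 1  0  0  0  -2 ]
  [ 0  1  0  0   4 ]
  [ 0  0  1  0   3 ]
  [ 0  0  0  1  -2 ]
Pivot columns are the columns containing a leading 1.

0, 1, 2, 3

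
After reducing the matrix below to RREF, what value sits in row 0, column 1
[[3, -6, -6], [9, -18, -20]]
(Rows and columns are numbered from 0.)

r1 := 1/3·r1
  [ 1   -2   -2 ]
  [ 9  -18  -20 ]
r2 := r2 − 9·r1
  [ 1  -2  -2 ]
  [ 0   0  -2 ]
r2 := -1/2·r2
  [ 1  -2  -2 ]
  [ 0   0   1 ]
r1 := r1 + 2·r2
  [ 1  -2  0 ]
  [ 0   0  1 ]

-2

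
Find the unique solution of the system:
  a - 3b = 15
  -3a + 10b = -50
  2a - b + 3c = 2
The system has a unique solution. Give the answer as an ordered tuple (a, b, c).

(0, -5, -1)

Form the augmented matrix and row-reduce:
  [  1  -3  0  |   15 ]
  [ -3  10  0  |  -50 ]
  [  2  -1  3  |    2 ]
R2 ← R2 + 3·R1
  [ 1  -3  0  |  15 ]
  [ 0   1  0  |  -5 ]
  [ 2  -1  3  |   2 ]
R3 ← R3 − 2·R1
  [ 1  -3  0  |   15 ]
  [ 0   1  0  |   -5 ]
  [ 0   5  3  |  -28 ]
R3 ← R3 − 5·R2
  [ 1  -3  0  |  15 ]
  [ 0   1  0  |  -5 ]
  [ 0   0  3  |  -3 ]
R3 ← 1/3·R3
  [ 1  -3  0  |  15 ]
  [ 0   1  0  |  -5 ]
  [ 0   0  1  |  -1 ]
R1 ← R1 + 3·R2
  [ 1  0  0  |   0 ]
  [ 0  1  0  |  -5 ]
  [ 0  0  1  |  -1 ]
Reading off the last column: a = 0, b = -5, c = -1.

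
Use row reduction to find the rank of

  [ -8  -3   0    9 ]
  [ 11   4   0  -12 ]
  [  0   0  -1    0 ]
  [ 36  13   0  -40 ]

rank = 4

Multiply R1 by -1/8.
  [  1  3/8   0  -9/8 ]
  [ 11    4   0   -12 ]
  [  0    0  -1     0 ]
  [ 36   13   0   -40 ]
Subtract 11 times R1 from R2.
  [  1   3/8   0  -9/8 ]
  [  0  -1/8   0   3/8 ]
  [  0     0  -1     0 ]
  [ 36    13   0   -40 ]
Subtract 36 times R1 from R4.
  [ 1   3/8   0  -9/8 ]
  [ 0  -1/8   0   3/8 ]
  [ 0     0  -1     0 ]
  [ 0  -1/2   0   1/2 ]
Multiply R2 by -8.
  [ 1   3/8   0  -9/8 ]
  [ 0     1   0    -3 ]
  [ 0     0  -1     0 ]
  [ 0  -1/2   0   1/2 ]
Add 1/2 times R2 to R4.
  [ 1  3/8   0  -9/8 ]
  [ 0    1   0    -3 ]
  [ 0    0  -1     0 ]
  [ 0    0   0    -1 ]
Multiply R3 by -1.
  [ 1  3/8  0  -9/8 ]
  [ 0    1  0    -3 ]
  [ 0    0  1     0 ]
  [ 0    0  0    -1 ]
Multiply R4 by -1.
  [ 1  3/8  0  -9/8 ]
  [ 0    1  0    -3 ]
  [ 0    0  1     0 ]
  [ 0    0  0     1 ]
Add 3 times R4 to R2.
  [ 1  3/8  0  -9/8 ]
  [ 0    1  0     0 ]
  [ 0    0  1     0 ]
  [ 0    0  0     1 ]
Add 9/8 times R4 to R1.
  [ 1  3/8  0  0 ]
  [ 0    1  0  0 ]
  [ 0    0  1  0 ]
  [ 0    0  0  1 ]
Subtract 3/8 times R2 from R1.
  [ 1  0  0  0 ]
  [ 0  1  0  0 ]
  [ 0  0  1  0 ]
  [ 0  0  0  1 ]
The reduced form has 4 nonzero rows.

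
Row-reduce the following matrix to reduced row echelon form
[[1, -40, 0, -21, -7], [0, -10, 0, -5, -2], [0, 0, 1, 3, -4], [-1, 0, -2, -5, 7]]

[[1, 0, 0, -1, 1], [0, 1, 0, 1/2, 1/5], [0, 0, 1, 3, -4], [0, 0, 0, 0, 0]]

r4 := r4 + r1
r2 := -1/10·r2
r4 := r4 + 40·r2
r4 := r4 + 2·r3
r1 := r1 + 40·r2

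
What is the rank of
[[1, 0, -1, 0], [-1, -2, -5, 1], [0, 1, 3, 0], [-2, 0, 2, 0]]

rank = 3

R2 := R2 + R1
  [  1   0  -1  0 ]
  [  0  -2  -6  1 ]
  [  0   1   3  0 ]
  [ -2   0   2  0 ]
R4 := R4 + 2·R1
  [ 1   0  -1  0 ]
  [ 0  -2  -6  1 ]
  [ 0   1   3  0 ]
  [ 0   0   0  0 ]
R2 := -1/2·R2
  [ 1  0  -1     0 ]
  [ 0  1   3  -1/2 ]
  [ 0  1   3     0 ]
  [ 0  0   0     0 ]
R3 := R3 − R2
  [ 1  0  -1     0 ]
  [ 0  1   3  -1/2 ]
  [ 0  0   0   1/2 ]
  [ 0  0   0     0 ]
R3 := 2·R3
  [ 1  0  -1     0 ]
  [ 0  1   3  -1/2 ]
  [ 0  0   0     1 ]
  [ 0  0   0     0 ]
R2 := R2 + 1/2·R3
  [ 1  0  -1  0 ]
  [ 0  1   3  0 ]
  [ 0  0   0  1 ]
  [ 0  0   0  0 ]
The reduced form has 3 nonzero rows.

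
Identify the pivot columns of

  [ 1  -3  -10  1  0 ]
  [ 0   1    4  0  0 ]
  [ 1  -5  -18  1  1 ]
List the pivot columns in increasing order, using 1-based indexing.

1, 2, 5

r3 -> r3 − r1
  [ 1  -3  -10  1  0 ]
  [ 0   1    4  0  0 ]
  [ 0  -2   -8  0  1 ]
r3 -> r3 + 2·r2
  [ 1  -3  -10  1  0 ]
  [ 0   1    4  0  0 ]
  [ 0   0    0  0  1 ]
r1 -> r1 + 3·r2
  [ 1  0  2  1  0 ]
  [ 0  1  4  0  0 ]
  [ 0  0  0  0  1 ]
Pivot columns are the columns containing a leading 1.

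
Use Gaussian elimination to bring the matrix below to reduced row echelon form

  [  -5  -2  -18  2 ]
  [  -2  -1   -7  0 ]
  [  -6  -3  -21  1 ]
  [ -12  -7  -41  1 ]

[[1, 0, 4, 0], [0, 1, -1, 0], [0, 0, 0, 1], [0, 0, 0, 0]]

r1 → -1/5·r1
  [   1  2/5  18/5  -2/5 ]
  [  -2   -1    -7     0 ]
  [  -6   -3   -21     1 ]
  [ -12   -7   -41     1 ]
r2 → r2 + 2·r1
  [   1   2/5  18/5  -2/5 ]
  [   0  -1/5   1/5  -4/5 ]
  [  -6    -3   -21     1 ]
  [ -12    -7   -41     1 ]
r3 → r3 + 6·r1
  [   1   2/5  18/5  -2/5 ]
  [   0  -1/5   1/5  -4/5 ]
  [   0  -3/5   3/5  -7/5 ]
  [ -12    -7   -41     1 ]
r4 → r4 + 12·r1
  [ 1    2/5  18/5   -2/5 ]
  [ 0   -1/5   1/5   -4/5 ]
  [ 0   -3/5   3/5   -7/5 ]
  [ 0  -11/5  11/5  -19/5 ]
r2 → -5·r2
  [ 1    2/5  18/5   -2/5 ]
  [ 0      1    -1      4 ]
  [ 0   -3/5   3/5   -7/5 ]
  [ 0  -11/5  11/5  -19/5 ]
r3 → r3 + 3/5·r2
  [ 1    2/5  18/5   -2/5 ]
  [ 0      1    -1      4 ]
  [ 0      0     0      1 ]
  [ 0  -11/5  11/5  -19/5 ]
r4 → r4 + 11/5·r2
  [ 1  2/5  18/5  -2/5 ]
  [ 0    1    -1     4 ]
  [ 0    0     0     1 ]
  [ 0    0     0     5 ]
r4 → r4 − 5·r3
  [ 1  2/5  18/5  -2/5 ]
  [ 0    1    -1     4 ]
  [ 0    0     0     1 ]
  [ 0    0     0     0 ]
r2 → r2 − 4·r3
  [ 1  2/5  18/5  -2/5 ]
  [ 0    1    -1     0 ]
  [ 0    0     0     1 ]
  [ 0    0     0     0 ]
r1 → r1 + 2/5·r3
  [ 1  2/5  18/5  0 ]
  [ 0    1    -1  0 ]
  [ 0    0     0  1 ]
  [ 0    0     0  0 ]
r1 → r1 − 2/5·r2
  [ 1  0   4  0 ]
  [ 0  1  -1  0 ]
  [ 0  0   0  1 ]
  [ 0  0   0  0 ]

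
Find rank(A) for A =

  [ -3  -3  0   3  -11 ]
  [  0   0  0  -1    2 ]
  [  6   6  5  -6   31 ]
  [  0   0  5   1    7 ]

r1 := -1/3·r1
r3 := r3 − 6·r1
r2 <-> r3
r2 := 1/5·r2
r4 := r4 − 5·r2
r3 := -1·r3
r4 := r4 − r3
r1 := r1 + r3
The reduced form has 3 nonzero rows.

rank = 3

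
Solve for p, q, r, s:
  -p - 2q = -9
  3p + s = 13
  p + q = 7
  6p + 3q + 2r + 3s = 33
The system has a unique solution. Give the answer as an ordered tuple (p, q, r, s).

(5, 2, 3/2, -2)

Form the augmented matrix and row-reduce:
  [ -1  -2  0  0  |  -9 ]
  [  3   0  0  1  |  13 ]
  [  1   1  0  0  |   7 ]
  [  6   3  2  3  |  33 ]
R1 -> -1·R1
R2 -> R2 − 3·R1
R3 -> R3 − R1
R4 -> R4 − 6·R1
R2 -> -1/6·R2
R3 -> R3 + R2
R4 -> R4 + 9·R2
R3 ↔ R4
R3 -> 1/2·R3
R4 -> -6·R4
R3 -> R3 − 3/4·R4
R2 -> R2 + 1/6·R4
R1 -> R1 − 2·R2
Reading off the last column: p = 5, q = 2, r = 3/2, s = -2.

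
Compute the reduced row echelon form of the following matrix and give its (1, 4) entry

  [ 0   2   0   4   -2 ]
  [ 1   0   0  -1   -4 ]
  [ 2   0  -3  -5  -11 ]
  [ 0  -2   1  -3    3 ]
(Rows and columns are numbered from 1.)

ρ1 ↔ ρ2
ρ3 -> ρ3 − 2·ρ1
ρ2 -> 1/2·ρ2
ρ4 -> ρ4 + 2·ρ2
ρ3 -> -1/3·ρ3
ρ4 -> ρ4 − ρ3

-1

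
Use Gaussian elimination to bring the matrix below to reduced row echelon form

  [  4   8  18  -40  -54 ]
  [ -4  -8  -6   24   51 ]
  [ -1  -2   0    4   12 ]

[[1, 2, 0, -4, 0], [0, 0, 1, -4/3, 0], [0, 0, 0, 0, 1]]

Multiply R1 by 1/4.
  [  1   2  9/2  -10  -27/2 ]
  [ -4  -8   -6   24     51 ]
  [ -1  -2    0    4     12 ]
Add 4 times R1 to R2.
  [  1   2  9/2  -10  -27/2 ]
  [  0   0   12  -16     -3 ]
  [ -1  -2    0    4     12 ]
Add R1 to R3.
  [ 1  2  9/2  -10  -27/2 ]
  [ 0  0   12  -16     -3 ]
  [ 0  0  9/2   -6   -3/2 ]
Multiply R2 by 1/12.
  [ 1  2  9/2   -10  -27/2 ]
  [ 0  0    1  -4/3   -1/4 ]
  [ 0  0  9/2    -6   -3/2 ]
Subtract 9/2 times R2 from R3.
  [ 1  2  9/2   -10  -27/2 ]
  [ 0  0    1  -4/3   -1/4 ]
  [ 0  0    0     0   -3/8 ]
Multiply R3 by -8/3.
  [ 1  2  9/2   -10  -27/2 ]
  [ 0  0    1  -4/3   -1/4 ]
  [ 0  0    0     0      1 ]
Add 1/4 times R3 to R2.
  [ 1  2  9/2   -10  -27/2 ]
  [ 0  0    1  -4/3      0 ]
  [ 0  0    0     0      1 ]
Add 27/2 times R3 to R1.
  [ 1  2  9/2   -10  0 ]
  [ 0  0    1  -4/3  0 ]
  [ 0  0    0     0  1 ]
Subtract 9/2 times R2 from R1.
  [ 1  2  0    -4  0 ]
  [ 0  0  1  -4/3  0 ]
  [ 0  0  0     0  1 ]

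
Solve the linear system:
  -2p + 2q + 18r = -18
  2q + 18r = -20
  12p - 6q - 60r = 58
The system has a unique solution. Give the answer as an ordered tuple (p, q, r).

Form the augmented matrix and row-reduce:
  [ -2   2   18  |  -18 ]
  [  0   2   18  |  -20 ]
  [ 12  -6  -60  |   58 ]
R1 -> -1/2·R1
  [  1  -1   -9  |    9 ]
  [  0   2   18  |  -20 ]
  [ 12  -6  -60  |   58 ]
R3 -> R3 − 12·R1
  [ 1  -1  -9  |    9 ]
  [ 0   2  18  |  -20 ]
  [ 0   6  48  |  -50 ]
R2 -> 1/2·R2
  [ 1  -1  -9  |    9 ]
  [ 0   1   9  |  -10 ]
  [ 0   6  48  |  -50 ]
R3 -> R3 − 6·R2
  [ 1  -1  -9  |    9 ]
  [ 0   1   9  |  -10 ]
  [ 0   0  -6  |   10 ]
R3 -> -1/6·R3
  [ 1  -1  -9  |     9 ]
  [ 0   1   9  |   -10 ]
  [ 0   0   1  |  -5/3 ]
R2 -> R2 − 9·R3
  [ 1  -1  -9  |     9 ]
  [ 0   1   0  |     5 ]
  [ 0   0   1  |  -5/3 ]
R1 -> R1 + 9·R3
  [ 1  -1  0  |    -6 ]
  [ 0   1  0  |     5 ]
  [ 0   0  1  |  -5/3 ]
R1 -> R1 + R2
  [ 1  0  0  |    -1 ]
  [ 0  1  0  |     5 ]
  [ 0  0  1  |  -5/3 ]
Reading off the last column: p = -1, q = 5, r = -5/3.

(-1, 5, -5/3)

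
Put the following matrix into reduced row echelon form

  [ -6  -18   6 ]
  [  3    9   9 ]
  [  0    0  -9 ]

[[1, 3, 0], [0, 0, 1], [0, 0, 0]]

R1 -> -1/6·R1
  [ 1  3  -1 ]
  [ 3  9   9 ]
  [ 0  0  -9 ]
R2 -> R2 − 3·R1
  [ 1  3  -1 ]
  [ 0  0  12 ]
  [ 0  0  -9 ]
R2 -> 1/12·R2
  [ 1  3  -1 ]
  [ 0  0   1 ]
  [ 0  0  -9 ]
R3 -> R3 + 9·R2
  [ 1  3  -1 ]
  [ 0  0   1 ]
  [ 0  0   0 ]
R1 -> R1 + R2
  [ 1  3  0 ]
  [ 0  0  1 ]
  [ 0  0  0 ]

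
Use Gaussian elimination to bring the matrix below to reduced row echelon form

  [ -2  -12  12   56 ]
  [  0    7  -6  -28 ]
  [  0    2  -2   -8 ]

[[1, 0, 0, -4], [0, 1, 0, -4], [0, 0, 1, 0]]

Multiply ρ1 by -1/2.
  [ 1  6  -6  -28 ]
  [ 0  7  -6  -28 ]
  [ 0  2  -2   -8 ]
Multiply ρ2 by 1/7.
  [ 1  6    -6  -28 ]
  [ 0  1  -6/7   -4 ]
  [ 0  2    -2   -8 ]
Subtract 2 times ρ2 from ρ3.
  [ 1  6    -6  -28 ]
  [ 0  1  -6/7   -4 ]
  [ 0  0  -2/7    0 ]
Multiply ρ3 by -7/2.
  [ 1  6    -6  -28 ]
  [ 0  1  -6/7   -4 ]
  [ 0  0     1    0 ]
Add 6/7 times ρ3 to ρ2.
  [ 1  6  -6  -28 ]
  [ 0  1   0   -4 ]
  [ 0  0   1    0 ]
Add 6 times ρ3 to ρ1.
  [ 1  6  0  -28 ]
  [ 0  1  0   -4 ]
  [ 0  0  1    0 ]
Subtract 6 times ρ2 from ρ1.
  [ 1  0  0  -4 ]
  [ 0  1  0  -4 ]
  [ 0  0  1   0 ]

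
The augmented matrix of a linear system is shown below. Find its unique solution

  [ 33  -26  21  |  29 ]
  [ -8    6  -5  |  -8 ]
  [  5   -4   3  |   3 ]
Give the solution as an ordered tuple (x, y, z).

(1, 5, 6)

r1 → 1/33·r1
  [  1  -26/33  7/11  |  29/33 ]
  [ -8       6    -5  |     -8 ]
  [  5      -4     3  |      3 ]
r2 → r2 + 8·r1
  [ 1  -26/33  7/11  |   29/33 ]
  [ 0  -10/33  1/11  |  -32/33 ]
  [ 5      -4     3  |       3 ]
r3 → r3 − 5·r1
  [ 1  -26/33   7/11  |   29/33 ]
  [ 0  -10/33   1/11  |  -32/33 ]
  [ 0   -2/33  -2/11  |  -46/33 ]
r2 → -33/10·r2
  [ 1  -26/33   7/11  |   29/33 ]
  [ 0       1  -3/10  |    16/5 ]
  [ 0   -2/33  -2/11  |  -46/33 ]
r3 → r3 + 2/33·r2
  [ 1  -26/33   7/11  |  29/33 ]
  [ 0       1  -3/10  |   16/5 ]
  [ 0       0   -1/5  |   -6/5 ]
r3 → -5·r3
  [ 1  -26/33   7/11  |  29/33 ]
  [ 0       1  -3/10  |   16/5 ]
  [ 0       0      1  |      6 ]
r2 → r2 + 3/10·r3
  [ 1  -26/33  7/11  |  29/33 ]
  [ 0       1     0  |      5 ]
  [ 0       0     1  |      6 ]
r1 → r1 − 7/11·r3
  [ 1  -26/33  0  |  -97/33 ]
  [ 0       1  0  |       5 ]
  [ 0       0  1  |       6 ]
r1 → r1 + 26/33·r2
  [ 1  0  0  |  1 ]
  [ 0  1  0  |  5 ]
  [ 0  0  1  |  6 ]
Reading off the last column: x = 1, y = 5, z = 6.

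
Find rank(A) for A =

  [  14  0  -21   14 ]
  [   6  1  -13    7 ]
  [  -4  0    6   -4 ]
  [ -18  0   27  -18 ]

rank = 2

r1 := 1/14·r1
r2 := r2 − 6·r1
r3 := r3 + 4·r1
r4 := r4 + 18·r1
The reduced form has 2 nonzero rows.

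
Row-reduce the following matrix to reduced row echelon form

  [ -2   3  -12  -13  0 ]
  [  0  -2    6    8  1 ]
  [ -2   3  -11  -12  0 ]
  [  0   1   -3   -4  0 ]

[[1, 0, 0, -1, 0], [0, 1, 0, -1, 0], [0, 0, 1, 1, 0], [0, 0, 0, 0, 1]]

R1 → -1/2·R1
  [  1  -3/2    6  13/2  0 ]
  [  0    -2    6     8  1 ]
  [ -2     3  -11   -12  0 ]
  [  0     1   -3    -4  0 ]
R3 → R3 + 2·R1
  [ 1  -3/2   6  13/2  0 ]
  [ 0    -2   6     8  1 ]
  [ 0     0   1     1  0 ]
  [ 0     1  -3    -4  0 ]
R2 → -1/2·R2
  [ 1  -3/2   6  13/2     0 ]
  [ 0     1  -3    -4  -1/2 ]
  [ 0     0   1     1     0 ]
  [ 0     1  -3    -4     0 ]
R4 → R4 − R2
  [ 1  -3/2   6  13/2     0 ]
  [ 0     1  -3    -4  -1/2 ]
  [ 0     0   1     1     0 ]
  [ 0     0   0     0   1/2 ]
R4 → 2·R4
  [ 1  -3/2   6  13/2     0 ]
  [ 0     1  -3    -4  -1/2 ]
  [ 0     0   1     1     0 ]
  [ 0     0   0     0     1 ]
R2 → R2 + 1/2·R4
  [ 1  -3/2   6  13/2  0 ]
  [ 0     1  -3    -4  0 ]
  [ 0     0   1     1  0 ]
  [ 0     0   0     0  1 ]
R2 → R2 + 3·R3
  [ 1  -3/2  6  13/2  0 ]
  [ 0     1  0    -1  0 ]
  [ 0     0  1     1  0 ]
  [ 0     0  0     0  1 ]
R1 → R1 − 6·R3
  [ 1  -3/2  0  1/2  0 ]
  [ 0     1  0   -1  0 ]
  [ 0     0  1    1  0 ]
  [ 0     0  0    0  1 ]
R1 → R1 + 3/2·R2
  [ 1  0  0  -1  0 ]
  [ 0  1  0  -1  0 ]
  [ 0  0  1   1  0 ]
  [ 0  0  0   0  1 ]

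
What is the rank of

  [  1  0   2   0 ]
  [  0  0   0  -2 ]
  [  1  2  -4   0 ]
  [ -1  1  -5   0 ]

rank = 3

ρ3 -> ρ3 − ρ1
  [  1  0   2   0 ]
  [  0  0   0  -2 ]
  [  0  2  -6   0 ]
  [ -1  1  -5   0 ]
ρ4 -> ρ4 + ρ1
  [ 1  0   2   0 ]
  [ 0  0   0  -2 ]
  [ 0  2  -6   0 ]
  [ 0  1  -3   0 ]
ρ2 ↔ ρ3
  [ 1  0   2   0 ]
  [ 0  2  -6   0 ]
  [ 0  0   0  -2 ]
  [ 0  1  -3   0 ]
ρ2 -> 1/2·ρ2
  [ 1  0   2   0 ]
  [ 0  1  -3   0 ]
  [ 0  0   0  -2 ]
  [ 0  1  -3   0 ]
ρ4 -> ρ4 − ρ2
  [ 1  0   2   0 ]
  [ 0  1  -3   0 ]
  [ 0  0   0  -2 ]
  [ 0  0   0   0 ]
ρ3 -> -1/2·ρ3
  [ 1  0   2  0 ]
  [ 0  1  -3  0 ]
  [ 0  0   0  1 ]
  [ 0  0   0  0 ]
The reduced form has 3 nonzero rows.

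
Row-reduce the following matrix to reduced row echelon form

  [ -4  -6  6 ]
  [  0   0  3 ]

[[1, 3/2, 0], [0, 0, 1]]

ρ1 ← -1/4·ρ1
ρ2 ← 1/3·ρ2
ρ1 ← ρ1 + 3/2·ρ2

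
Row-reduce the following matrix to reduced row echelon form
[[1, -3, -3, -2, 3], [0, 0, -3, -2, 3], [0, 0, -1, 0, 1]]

[[1, -3, 0, 0, 0], [0, 0, 1, 0, -1], [0, 0, 0, 1, 0]]

R2 -> -1/3·R2
  [ 1  -3  -3   -2   3 ]
  [ 0   0   1  2/3  -1 ]
  [ 0   0  -1    0   1 ]
R3 -> R3 + R2
  [ 1  -3  -3   -2   3 ]
  [ 0   0   1  2/3  -1 ]
  [ 0   0   0  2/3   0 ]
R3 -> 3/2·R3
  [ 1  -3  -3   -2   3 ]
  [ 0   0   1  2/3  -1 ]
  [ 0   0   0    1   0 ]
R2 -> R2 − 2/3·R3
  [ 1  -3  -3  -2   3 ]
  [ 0   0   1   0  -1 ]
  [ 0   0   0   1   0 ]
R1 -> R1 + 2·R3
  [ 1  -3  -3  0   3 ]
  [ 0   0   1  0  -1 ]
  [ 0   0   0  1   0 ]
R1 -> R1 + 3·R2
  [ 1  -3  0  0   0 ]
  [ 0   0  1  0  -1 ]
  [ 0   0  0  1   0 ]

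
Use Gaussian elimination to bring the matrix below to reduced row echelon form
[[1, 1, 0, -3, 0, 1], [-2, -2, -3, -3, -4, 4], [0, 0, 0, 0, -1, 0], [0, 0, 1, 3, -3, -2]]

[[1, 1, 0, -3, 0, 1], [0, 0, 1, 3, 0, -2], [0, 0, 0, 0, 1, 0], [0, 0, 0, 0, 0, 0]]

Add 2 times r1 to r2.
  [ 1  1   0  -3   0   1 ]
  [ 0  0  -3  -9  -4   6 ]
  [ 0  0   0   0  -1   0 ]
  [ 0  0   1   3  -3  -2 ]
Multiply r2 by -1/3.
  [ 1  1  0  -3    0   1 ]
  [ 0  0  1   3  4/3  -2 ]
  [ 0  0  0   0   -1   0 ]
  [ 0  0  1   3   -3  -2 ]
Subtract r2 from r4.
  [ 1  1  0  -3      0   1 ]
  [ 0  0  1   3    4/3  -2 ]
  [ 0  0  0   0     -1   0 ]
  [ 0  0  0   0  -13/3   0 ]
Multiply r3 by -1.
  [ 1  1  0  -3      0   1 ]
  [ 0  0  1   3    4/3  -2 ]
  [ 0  0  0   0      1   0 ]
  [ 0  0  0   0  -13/3   0 ]
Add 13/3 times r3 to r4.
  [ 1  1  0  -3    0   1 ]
  [ 0  0  1   3  4/3  -2 ]
  [ 0  0  0   0    1   0 ]
  [ 0  0  0   0    0   0 ]
Subtract 4/3 times r3 from r2.
  [ 1  1  0  -3  0   1 ]
  [ 0  0  1   3  0  -2 ]
  [ 0  0  0   0  1   0 ]
  [ 0  0  0   0  0   0 ]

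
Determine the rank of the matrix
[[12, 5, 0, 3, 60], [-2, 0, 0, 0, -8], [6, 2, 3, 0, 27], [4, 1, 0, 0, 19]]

rank = 4

Multiply r1 by 1/12.
  [  1  5/12  0  1/4   5 ]
  [ -2     0  0    0  -8 ]
  [  6     2  3    0  27 ]
  [  4     1  0    0  19 ]
Add 2 times r1 to r2.
  [ 1  5/12  0  1/4   5 ]
  [ 0   5/6  0  1/2   2 ]
  [ 6     2  3    0  27 ]
  [ 4     1  0    0  19 ]
Subtract 6 times r1 from r3.
  [ 1  5/12  0   1/4   5 ]
  [ 0   5/6  0   1/2   2 ]
  [ 0  -1/2  3  -3/2  -3 ]
  [ 4     1  0     0  19 ]
Subtract 4 times r1 from r4.
  [ 1  5/12  0   1/4   5 ]
  [ 0   5/6  0   1/2   2 ]
  [ 0  -1/2  3  -3/2  -3 ]
  [ 0  -2/3  0    -1  -1 ]
Multiply r2 by 6/5.
  [ 1  5/12  0   1/4     5 ]
  [ 0     1  0   3/5  12/5 ]
  [ 0  -1/2  3  -3/2    -3 ]
  [ 0  -2/3  0    -1    -1 ]
Add 1/2 times r2 to r3.
  [ 1  5/12  0   1/4     5 ]
  [ 0     1  0   3/5  12/5 ]
  [ 0     0  3  -6/5  -9/5 ]
  [ 0  -2/3  0    -1    -1 ]
Add 2/3 times r2 to r4.
  [ 1  5/12  0   1/4     5 ]
  [ 0     1  0   3/5  12/5 ]
  [ 0     0  3  -6/5  -9/5 ]
  [ 0     0  0  -3/5   3/5 ]
Multiply r3 by 1/3.
  [ 1  5/12  0   1/4     5 ]
  [ 0     1  0   3/5  12/5 ]
  [ 0     0  1  -2/5  -3/5 ]
  [ 0     0  0  -3/5   3/5 ]
Multiply r4 by -5/3.
  [ 1  5/12  0   1/4     5 ]
  [ 0     1  0   3/5  12/5 ]
  [ 0     0  1  -2/5  -3/5 ]
  [ 0     0  0     1    -1 ]
Add 2/5 times r4 to r3.
  [ 1  5/12  0  1/4     5 ]
  [ 0     1  0  3/5  12/5 ]
  [ 0     0  1    0    -1 ]
  [ 0     0  0    1    -1 ]
Subtract 3/5 times r4 from r2.
  [ 1  5/12  0  1/4   5 ]
  [ 0     1  0    0   3 ]
  [ 0     0  1    0  -1 ]
  [ 0     0  0    1  -1 ]
Subtract 1/4 times r4 from r1.
  [ 1  5/12  0  0  21/4 ]
  [ 0     1  0  0     3 ]
  [ 0     0  1  0    -1 ]
  [ 0     0  0  1    -1 ]
Subtract 5/12 times r2 from r1.
  [ 1  0  0  0   4 ]
  [ 0  1  0  0   3 ]
  [ 0  0  1  0  -1 ]
  [ 0  0  0  1  -1 ]
The reduced form has 4 nonzero rows.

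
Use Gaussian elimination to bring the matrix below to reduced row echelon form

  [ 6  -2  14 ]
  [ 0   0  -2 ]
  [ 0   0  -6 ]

[[1, -1/3, 0], [0, 0, 1], [0, 0, 0]]

R1 := 1/6·R1
  [ 1  -1/3  7/3 ]
  [ 0     0   -2 ]
  [ 0     0   -6 ]
R2 := -1/2·R2
  [ 1  -1/3  7/3 ]
  [ 0     0    1 ]
  [ 0     0   -6 ]
R3 := R3 + 6·R2
  [ 1  -1/3  7/3 ]
  [ 0     0    1 ]
  [ 0     0    0 ]
R1 := R1 − 7/3·R2
  [ 1  -1/3  0 ]
  [ 0     0  1 ]
  [ 0     0  0 ]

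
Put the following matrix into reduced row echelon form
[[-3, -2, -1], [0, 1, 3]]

R1 → -1/3·R1
  [ 1  2/3  1/3 ]
  [ 0    1    3 ]
R1 → R1 − 2/3·R2
  [ 1  0  -5/3 ]
  [ 0  1     3 ]

[[1, 0, -5/3], [0, 1, 3]]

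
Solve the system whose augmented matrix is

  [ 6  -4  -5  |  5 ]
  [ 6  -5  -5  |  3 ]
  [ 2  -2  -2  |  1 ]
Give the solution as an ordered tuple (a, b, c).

Multiply ρ1 by 1/6.
Subtract 6 times ρ1 from ρ2.
Subtract 2 times ρ1 from ρ3.
Multiply ρ2 by -1.
Add 2/3 times ρ2 to ρ3.
Multiply ρ3 by -3.
Add 5/6 times ρ3 to ρ1.
Add 2/3 times ρ2 to ρ1.
Reading off the last column: a = 1/2, b = 2, c = -2.

(1/2, 2, -2)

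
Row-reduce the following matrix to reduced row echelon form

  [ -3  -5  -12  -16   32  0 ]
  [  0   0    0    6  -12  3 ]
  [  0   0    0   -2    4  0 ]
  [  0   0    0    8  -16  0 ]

Multiply R1 by -1/3.
  [ 1  5/3  4  16/3  -32/3  0 ]
  [ 0    0  0     6    -12  3 ]
  [ 0    0  0    -2      4  0 ]
  [ 0    0  0     8    -16  0 ]
Multiply R2 by 1/6.
  [ 1  5/3  4  16/3  -32/3    0 ]
  [ 0    0  0     1     -2  1/2 ]
  [ 0    0  0    -2      4    0 ]
  [ 0    0  0     8    -16    0 ]
Add 2 times R2 to R3.
  [ 1  5/3  4  16/3  -32/3    0 ]
  [ 0    0  0     1     -2  1/2 ]
  [ 0    0  0     0      0    1 ]
  [ 0    0  0     8    -16    0 ]
Subtract 8 times R2 from R4.
  [ 1  5/3  4  16/3  -32/3    0 ]
  [ 0    0  0     1     -2  1/2 ]
  [ 0    0  0     0      0    1 ]
  [ 0    0  0     0      0   -4 ]
Add 4 times R3 to R4.
  [ 1  5/3  4  16/3  -32/3    0 ]
  [ 0    0  0     1     -2  1/2 ]
  [ 0    0  0     0      0    1 ]
  [ 0    0  0     0      0    0 ]
Subtract 1/2 times R3 from R2.
  [ 1  5/3  4  16/3  -32/3  0 ]
  [ 0    0  0     1     -2  0 ]
  [ 0    0  0     0      0  1 ]
  [ 0    0  0     0      0  0 ]
Subtract 16/3 times R2 from R1.
  [ 1  5/3  4  0   0  0 ]
  [ 0    0  0  1  -2  0 ]
  [ 0    0  0  0   0  1 ]
  [ 0    0  0  0   0  0 ]

[[1, 5/3, 4, 0, 0, 0], [0, 0, 0, 1, -2, 0], [0, 0, 0, 0, 0, 1], [0, 0, 0, 0, 0, 0]]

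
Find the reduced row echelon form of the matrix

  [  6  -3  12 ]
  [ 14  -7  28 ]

ρ1 → 1/6·ρ1
  [  1  -1/2   2 ]
  [ 14    -7  28 ]
ρ2 → ρ2 − 14·ρ1
  [ 1  -1/2  2 ]
  [ 0     0  0 ]

[[1, -1/2, 2], [0, 0, 0]]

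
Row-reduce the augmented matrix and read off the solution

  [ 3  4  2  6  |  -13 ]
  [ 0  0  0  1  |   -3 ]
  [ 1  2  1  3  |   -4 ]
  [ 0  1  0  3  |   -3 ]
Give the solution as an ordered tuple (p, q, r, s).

Multiply R1 by 1/3.
  [ 1  4/3  2/3  2  |  -13/3 ]
  [ 0    0    0  1  |     -3 ]
  [ 1    2    1  3  |     -4 ]
  [ 0    1    0  3  |     -3 ]
Subtract R1 from R3.
  [ 1  4/3  2/3  2  |  -13/3 ]
  [ 0    0    0  1  |     -3 ]
  [ 0  2/3  1/3  1  |    1/3 ]
  [ 0    1    0  3  |     -3 ]
Swap R2 and R3.
  [ 1  4/3  2/3  2  |  -13/3 ]
  [ 0  2/3  1/3  1  |    1/3 ]
  [ 0    0    0  1  |     -3 ]
  [ 0    1    0  3  |     -3 ]
Multiply R2 by 3/2.
  [ 1  4/3  2/3    2  |  -13/3 ]
  [ 0    1  1/2  3/2  |    1/2 ]
  [ 0    0    0    1  |     -3 ]
  [ 0    1    0    3  |     -3 ]
Subtract R2 from R4.
  [ 1  4/3   2/3    2  |  -13/3 ]
  [ 0    1   1/2  3/2  |    1/2 ]
  [ 0    0     0    1  |     -3 ]
  [ 0    0  -1/2  3/2  |   -7/2 ]
Swap R3 and R4.
  [ 1  4/3   2/3    2  |  -13/3 ]
  [ 0    1   1/2  3/2  |    1/2 ]
  [ 0    0  -1/2  3/2  |   -7/2 ]
  [ 0    0     0    1  |     -3 ]
Multiply R3 by -2.
  [ 1  4/3  2/3    2  |  -13/3 ]
  [ 0    1  1/2  3/2  |    1/2 ]
  [ 0    0    1   -3  |      7 ]
  [ 0    0    0    1  |     -3 ]
Add 3 times R4 to R3.
  [ 1  4/3  2/3    2  |  -13/3 ]
  [ 0    1  1/2  3/2  |    1/2 ]
  [ 0    0    1    0  |     -2 ]
  [ 0    0    0    1  |     -3 ]
Subtract 3/2 times R4 from R2.
  [ 1  4/3  2/3  2  |  -13/3 ]
  [ 0    1  1/2  0  |      5 ]
  [ 0    0    1  0  |     -2 ]
  [ 0    0    0  1  |     -3 ]
Subtract 2 times R4 from R1.
  [ 1  4/3  2/3  0  |  5/3 ]
  [ 0    1  1/2  0  |    5 ]
  [ 0    0    1  0  |   -2 ]
  [ 0    0    0  1  |   -3 ]
Subtract 1/2 times R3 from R2.
  [ 1  4/3  2/3  0  |  5/3 ]
  [ 0    1    0  0  |    6 ]
  [ 0    0    1  0  |   -2 ]
  [ 0    0    0  1  |   -3 ]
Subtract 2/3 times R3 from R1.
  [ 1  4/3  0  0  |   3 ]
  [ 0    1  0  0  |   6 ]
  [ 0    0  1  0  |  -2 ]
  [ 0    0  0  1  |  -3 ]
Subtract 4/3 times R2 from R1.
  [ 1  0  0  0  |  -5 ]
  [ 0  1  0  0  |   6 ]
  [ 0  0  1  0  |  -2 ]
  [ 0  0  0  1  |  -3 ]
Reading off the last column: p = -5, q = 6, r = -2, s = -3.

(-5, 6, -2, -3)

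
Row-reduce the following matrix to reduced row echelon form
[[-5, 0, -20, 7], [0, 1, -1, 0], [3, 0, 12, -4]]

[[1, 0, 4, 0], [0, 1, -1, 0], [0, 0, 0, 1]]

R1 := -1/5·R1
  [ 1  0   4  -7/5 ]
  [ 0  1  -1     0 ]
  [ 3  0  12    -4 ]
R3 := R3 − 3·R1
  [ 1  0   4  -7/5 ]
  [ 0  1  -1     0 ]
  [ 0  0   0   1/5 ]
R3 := 5·R3
  [ 1  0   4  -7/5 ]
  [ 0  1  -1     0 ]
  [ 0  0   0     1 ]
R1 := R1 + 7/5·R3
  [ 1  0   4  0 ]
  [ 0  1  -1  0 ]
  [ 0  0   0  1 ]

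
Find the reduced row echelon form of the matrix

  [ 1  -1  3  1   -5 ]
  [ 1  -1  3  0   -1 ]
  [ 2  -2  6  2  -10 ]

[[1, -1, 3, 0, -1], [0, 0, 0, 1, -4], [0, 0, 0, 0, 0]]

ρ2 -> ρ2 − ρ1
  [ 1  -1  3   1   -5 ]
  [ 0   0  0  -1    4 ]
  [ 2  -2  6   2  -10 ]
ρ3 -> ρ3 − 2·ρ1
  [ 1  -1  3   1  -5 ]
  [ 0   0  0  -1   4 ]
  [ 0   0  0   0   0 ]
ρ2 -> -1·ρ2
  [ 1  -1  3  1  -5 ]
  [ 0   0  0  1  -4 ]
  [ 0   0  0  0   0 ]
ρ1 -> ρ1 − ρ2
  [ 1  -1  3  0  -1 ]
  [ 0   0  0  1  -4 ]
  [ 0   0  0  0   0 ]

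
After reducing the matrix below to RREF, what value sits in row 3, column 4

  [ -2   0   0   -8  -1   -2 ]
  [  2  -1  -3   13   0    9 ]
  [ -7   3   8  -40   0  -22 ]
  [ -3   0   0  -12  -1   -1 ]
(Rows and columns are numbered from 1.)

R1 → -1/2·R1
  [  1   0   0    4  1/2    1 ]
  [  2  -1  -3   13    0    9 ]
  [ -7   3   8  -40    0  -22 ]
  [ -3   0   0  -12   -1   -1 ]
R2 → R2 − 2·R1
  [  1   0   0    4  1/2    1 ]
  [  0  -1  -3    5   -1    7 ]
  [ -7   3   8  -40    0  -22 ]
  [ -3   0   0  -12   -1   -1 ]
R3 → R3 + 7·R1
  [  1   0   0    4  1/2    1 ]
  [  0  -1  -3    5   -1    7 ]
  [  0   3   8  -12  7/2  -15 ]
  [ -3   0   0  -12   -1   -1 ]
R4 → R4 + 3·R1
  [ 1   0   0    4  1/2    1 ]
  [ 0  -1  -3    5   -1    7 ]
  [ 0   3   8  -12  7/2  -15 ]
  [ 0   0   0    0  1/2    2 ]
R2 → -1·R2
  [ 1  0  0    4  1/2    1 ]
  [ 0  1  3   -5    1   -7 ]
  [ 0  3  8  -12  7/2  -15 ]
  [ 0  0  0    0  1/2    2 ]
R3 → R3 − 3·R2
  [ 1  0   0   4  1/2   1 ]
  [ 0  1   3  -5    1  -7 ]
  [ 0  0  -1   3  1/2   6 ]
  [ 0  0   0   0  1/2   2 ]
R3 → -1·R3
  [ 1  0  0   4   1/2   1 ]
  [ 0  1  3  -5     1  -7 ]
  [ 0  0  1  -3  -1/2  -6 ]
  [ 0  0  0   0   1/2   2 ]
R4 → 2·R4
  [ 1  0  0   4   1/2   1 ]
  [ 0  1  3  -5     1  -7 ]
  [ 0  0  1  -3  -1/2  -6 ]
  [ 0  0  0   0     1   4 ]
R3 → R3 + 1/2·R4
  [ 1  0  0   4  1/2   1 ]
  [ 0  1  3  -5    1  -7 ]
  [ 0  0  1  -3    0  -4 ]
  [ 0  0  0   0    1   4 ]
R2 → R2 − R4
  [ 1  0  0   4  1/2    1 ]
  [ 0  1  3  -5    0  -11 ]
  [ 0  0  1  -3    0   -4 ]
  [ 0  0  0   0    1    4 ]
R1 → R1 − 1/2·R4
  [ 1  0  0   4  0   -1 ]
  [ 0  1  3  -5  0  -11 ]
  [ 0  0  1  -3  0   -4 ]
  [ 0  0  0   0  1    4 ]
R2 → R2 − 3·R3
  [ 1  0  0   4  0  -1 ]
  [ 0  1  0   4  0   1 ]
  [ 0  0  1  -3  0  -4 ]
  [ 0  0  0   0  1   4 ]

-3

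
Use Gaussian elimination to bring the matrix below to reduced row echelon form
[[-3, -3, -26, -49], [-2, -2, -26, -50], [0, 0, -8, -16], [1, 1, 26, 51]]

R1 := -1/3·R1
  [  1   1  26/3  49/3 ]
  [ -2  -2   -26   -50 ]
  [  0   0    -8   -16 ]
  [  1   1    26    51 ]
R2 := R2 + 2·R1
  [ 1  1   26/3   49/3 ]
  [ 0  0  -26/3  -52/3 ]
  [ 0  0     -8    -16 ]
  [ 1  1     26     51 ]
R4 := R4 − R1
  [ 1  1   26/3   49/3 ]
  [ 0  0  -26/3  -52/3 ]
  [ 0  0     -8    -16 ]
  [ 0  0   52/3  104/3 ]
R2 := -3/26·R2
  [ 1  1  26/3   49/3 ]
  [ 0  0     1      2 ]
  [ 0  0    -8    -16 ]
  [ 0  0  52/3  104/3 ]
R3 := R3 + 8·R2
  [ 1  1  26/3   49/3 ]
  [ 0  0     1      2 ]
  [ 0  0     0      0 ]
  [ 0  0  52/3  104/3 ]
R4 := R4 − 52/3·R2
  [ 1  1  26/3  49/3 ]
  [ 0  0     1     2 ]
  [ 0  0     0     0 ]
  [ 0  0     0     0 ]
R1 := R1 − 26/3·R2
  [ 1  1  0  -1 ]
  [ 0  0  1   2 ]
  [ 0  0  0   0 ]
  [ 0  0  0   0 ]

[[1, 1, 0, -1], [0, 0, 1, 2], [0, 0, 0, 0], [0, 0, 0, 0]]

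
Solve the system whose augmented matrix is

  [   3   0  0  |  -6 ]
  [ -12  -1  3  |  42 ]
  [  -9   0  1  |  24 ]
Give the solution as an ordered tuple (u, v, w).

ρ1 := 1/3·ρ1
  [   1   0  0  |  -2 ]
  [ -12  -1  3  |  42 ]
  [  -9   0  1  |  24 ]
ρ2 := ρ2 + 12·ρ1
  [  1   0  0  |  -2 ]
  [  0  -1  3  |  18 ]
  [ -9   0  1  |  24 ]
ρ3 := ρ3 + 9·ρ1
  [ 1   0  0  |  -2 ]
  [ 0  -1  3  |  18 ]
  [ 0   0  1  |   6 ]
ρ2 := -1·ρ2
  [ 1  0   0  |   -2 ]
  [ 0  1  -3  |  -18 ]
  [ 0  0   1  |    6 ]
ρ2 := ρ2 + 3·ρ3
  [ 1  0  0  |  -2 ]
  [ 0  1  0  |   0 ]
  [ 0  0  1  |   6 ]
Reading off the last column: u = -2, v = 0, w = 6.

(-2, 0, 6)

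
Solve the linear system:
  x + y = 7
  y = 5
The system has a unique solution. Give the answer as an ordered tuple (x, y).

Form the augmented matrix and row-reduce:
  [ 1  1  |  7 ]
  [ 0  1  |  5 ]
ρ1 → ρ1 − ρ2
Reading off the last column: x = 2, y = 5.

(2, 5)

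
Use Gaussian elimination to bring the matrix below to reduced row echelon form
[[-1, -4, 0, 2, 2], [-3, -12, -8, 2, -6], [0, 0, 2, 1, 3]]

[[1, 4, 0, -2, -2], [0, 0, 1, 1/2, 3/2], [0, 0, 0, 0, 0]]

ρ1 → -1·ρ1
  [  1    4   0  -2  -2 ]
  [ -3  -12  -8   2  -6 ]
  [  0    0   2   1   3 ]
ρ2 → ρ2 + 3·ρ1
  [ 1  4   0  -2   -2 ]
  [ 0  0  -8  -4  -12 ]
  [ 0  0   2   1    3 ]
ρ2 → -1/8·ρ2
  [ 1  4  0   -2   -2 ]
  [ 0  0  1  1/2  3/2 ]
  [ 0  0  2    1    3 ]
ρ3 → ρ3 − 2·ρ2
  [ 1  4  0   -2   -2 ]
  [ 0  0  1  1/2  3/2 ]
  [ 0  0  0    0    0 ]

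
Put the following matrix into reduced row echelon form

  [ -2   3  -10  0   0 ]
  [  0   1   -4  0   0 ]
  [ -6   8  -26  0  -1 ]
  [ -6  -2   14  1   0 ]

R1 ← -1/2·R1
  [  1  -3/2    5  0   0 ]
  [  0     1   -4  0   0 ]
  [ -6     8  -26  0  -1 ]
  [ -6    -2   14  1   0 ]
R3 ← R3 + 6·R1
  [  1  -3/2   5  0   0 ]
  [  0     1  -4  0   0 ]
  [  0    -1   4  0  -1 ]
  [ -6    -2  14  1   0 ]
R4 ← R4 + 6·R1
  [ 1  -3/2   5  0   0 ]
  [ 0     1  -4  0   0 ]
  [ 0    -1   4  0  -1 ]
  [ 0   -11  44  1   0 ]
R3 ← R3 + R2
  [ 1  -3/2   5  0   0 ]
  [ 0     1  -4  0   0 ]
  [ 0     0   0  0  -1 ]
  [ 0   -11  44  1   0 ]
R4 ← R4 + 11·R2
  [ 1  -3/2   5  0   0 ]
  [ 0     1  -4  0   0 ]
  [ 0     0   0  0  -1 ]
  [ 0     0   0  1   0 ]
R3 ↔ R4
  [ 1  -3/2   5  0   0 ]
  [ 0     1  -4  0   0 ]
  [ 0     0   0  1   0 ]
  [ 0     0   0  0  -1 ]
R4 ← -1·R4
  [ 1  -3/2   5  0  0 ]
  [ 0     1  -4  0  0 ]
  [ 0     0   0  1  0 ]
  [ 0     0   0  0  1 ]
R1 ← R1 + 3/2·R2
  [ 1  0  -1  0  0 ]
  [ 0  1  -4  0  0 ]
  [ 0  0   0  1  0 ]
  [ 0  0   0  0  1 ]

[[1, 0, -1, 0, 0], [0, 1, -4, 0, 0], [0, 0, 0, 1, 0], [0, 0, 0, 0, 1]]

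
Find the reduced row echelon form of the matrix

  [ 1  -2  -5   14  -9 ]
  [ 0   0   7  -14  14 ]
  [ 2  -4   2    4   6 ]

[[1, -2, 0, 4, 1], [0, 0, 1, -2, 2], [0, 0, 0, 0, 0]]

Subtract 2 times R1 from R3.
  [ 1  -2  -5   14  -9 ]
  [ 0   0   7  -14  14 ]
  [ 0   0  12  -24  24 ]
Multiply R2 by 1/7.
  [ 1  -2  -5   14  -9 ]
  [ 0   0   1   -2   2 ]
  [ 0   0  12  -24  24 ]
Subtract 12 times R2 from R3.
  [ 1  -2  -5  14  -9 ]
  [ 0   0   1  -2   2 ]
  [ 0   0   0   0   0 ]
Add 5 times R2 to R1.
  [ 1  -2  0   4  1 ]
  [ 0   0  1  -2  2 ]
  [ 0   0  0   0  0 ]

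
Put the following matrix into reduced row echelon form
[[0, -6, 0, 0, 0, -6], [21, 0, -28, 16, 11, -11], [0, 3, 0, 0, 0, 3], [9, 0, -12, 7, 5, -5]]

[[1, 0, -4/3, 0, -1, 1], [0, 1, 0, 0, 0, 1], [0, 0, 0, 1, 2, -2], [0, 0, 0, 0, 0, 0]]

R1 <-> R2
R1 → 1/21·R1
R4 → R4 − 9·R1
R2 → -1/6·R2
R3 → R3 − 3·R2
R3 <-> R4
R3 → 7·R3
R1 → R1 − 16/21·R3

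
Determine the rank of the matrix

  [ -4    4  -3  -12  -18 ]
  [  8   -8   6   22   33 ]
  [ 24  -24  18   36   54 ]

rank = 2

ρ1 := -1/4·ρ1
  [  1   -1  3/4   3  9/2 ]
  [  8   -8    6  22   33 ]
  [ 24  -24   18  36   54 ]
ρ2 := ρ2 − 8·ρ1
  [  1   -1  3/4   3  9/2 ]
  [  0    0    0  -2   -3 ]
  [ 24  -24   18  36   54 ]
ρ3 := ρ3 − 24·ρ1
  [ 1  -1  3/4    3  9/2 ]
  [ 0   0    0   -2   -3 ]
  [ 0   0    0  -36  -54 ]
ρ2 := -1/2·ρ2
  [ 1  -1  3/4    3  9/2 ]
  [ 0   0    0    1  3/2 ]
  [ 0   0    0  -36  -54 ]
ρ3 := ρ3 + 36·ρ2
  [ 1  -1  3/4  3  9/2 ]
  [ 0   0    0  1  3/2 ]
  [ 0   0    0  0    0 ]
ρ1 := ρ1 − 3·ρ2
  [ 1  -1  3/4  0    0 ]
  [ 0   0    0  1  3/2 ]
  [ 0   0    0  0    0 ]
The reduced form has 2 nonzero rows.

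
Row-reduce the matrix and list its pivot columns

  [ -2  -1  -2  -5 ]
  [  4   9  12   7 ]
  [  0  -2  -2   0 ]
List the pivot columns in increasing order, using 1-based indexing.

ρ1 := -1/2·ρ1
ρ2 := ρ2 − 4·ρ1
ρ2 := 1/7·ρ2
ρ3 := ρ3 + 2·ρ2
ρ3 := 7/2·ρ3
ρ2 := ρ2 − 8/7·ρ3
ρ1 := ρ1 − ρ3
ρ1 := ρ1 − 1/2·ρ2
Pivot columns are the columns containing a leading 1.

1, 2, 3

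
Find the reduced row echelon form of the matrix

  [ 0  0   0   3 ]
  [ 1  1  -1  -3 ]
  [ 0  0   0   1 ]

[[1, 1, -1, 0], [0, 0, 0, 1], [0, 0, 0, 0]]

Swap R1 and R2.
  [ 1  1  -1  -3 ]
  [ 0  0   0   3 ]
  [ 0  0   0   1 ]
Multiply R2 by 1/3.
  [ 1  1  -1  -3 ]
  [ 0  0   0   1 ]
  [ 0  0   0   1 ]
Subtract R2 from R3.
  [ 1  1  -1  -3 ]
  [ 0  0   0   1 ]
  [ 0  0   0   0 ]
Add 3 times R2 to R1.
  [ 1  1  -1  0 ]
  [ 0  0   0  1 ]
  [ 0  0   0  0 ]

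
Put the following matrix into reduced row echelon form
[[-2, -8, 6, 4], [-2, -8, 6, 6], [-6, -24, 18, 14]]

[[1, 4, -3, 0], [0, 0, 0, 1], [0, 0, 0, 0]]

Multiply r1 by -1/2.
  [  1    4  -3  -2 ]
  [ -2   -8   6   6 ]
  [ -6  -24  18  14 ]
Add 2 times r1 to r2.
  [  1    4  -3  -2 ]
  [  0    0   0   2 ]
  [ -6  -24  18  14 ]
Add 6 times r1 to r3.
  [ 1  4  -3  -2 ]
  [ 0  0   0   2 ]
  [ 0  0   0   2 ]
Multiply r2 by 1/2.
  [ 1  4  -3  -2 ]
  [ 0  0   0   1 ]
  [ 0  0   0   2 ]
Subtract 2 times r2 from r3.
  [ 1  4  -3  -2 ]
  [ 0  0   0   1 ]
  [ 0  0   0   0 ]
Add 2 times r2 to r1.
  [ 1  4  -3  0 ]
  [ 0  0   0  1 ]
  [ 0  0   0  0 ]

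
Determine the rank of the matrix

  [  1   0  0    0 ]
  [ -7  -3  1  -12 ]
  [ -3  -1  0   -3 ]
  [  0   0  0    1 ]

rank = 4

R2 := R2 + 7·R1
R3 := R3 + 3·R1
R2 := -1/3·R2
R3 := R3 + R2
R3 := -3·R3
R3 := R3 + 3·R4
R2 := R2 − 4·R4
R2 := R2 + 1/3·R3
The reduced form has 4 nonzero rows.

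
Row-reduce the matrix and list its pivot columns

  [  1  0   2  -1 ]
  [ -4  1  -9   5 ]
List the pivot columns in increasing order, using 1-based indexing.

1, 2

Add 4 times R1 to R2.
  [ 1  0   2  -1 ]
  [ 0  1  -1   1 ]
Pivot columns are the columns containing a leading 1.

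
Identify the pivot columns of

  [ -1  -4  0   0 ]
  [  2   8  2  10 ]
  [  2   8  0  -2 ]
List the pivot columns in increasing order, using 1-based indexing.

ρ1 -> -1·ρ1
  [ 1  4  0   0 ]
  [ 2  8  2  10 ]
  [ 2  8  0  -2 ]
ρ2 -> ρ2 − 2·ρ1
  [ 1  4  0   0 ]
  [ 0  0  2  10 ]
  [ 2  8  0  -2 ]
ρ3 -> ρ3 − 2·ρ1
  [ 1  4  0   0 ]
  [ 0  0  2  10 ]
  [ 0  0  0  -2 ]
ρ2 -> 1/2·ρ2
  [ 1  4  0   0 ]
  [ 0  0  1   5 ]
  [ 0  0  0  -2 ]
ρ3 -> -1/2·ρ3
  [ 1  4  0  0 ]
  [ 0  0  1  5 ]
  [ 0  0  0  1 ]
ρ2 -> ρ2 − 5·ρ3
  [ 1  4  0  0 ]
  [ 0  0  1  0 ]
  [ 0  0  0  1 ]
Pivot columns are the columns containing a leading 1.

1, 3, 4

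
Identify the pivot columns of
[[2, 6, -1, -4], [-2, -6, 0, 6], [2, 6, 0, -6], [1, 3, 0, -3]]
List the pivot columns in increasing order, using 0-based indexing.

0, 2

R1 := 1/2·R1
R2 := R2 + 2·R1
R3 := R3 − 2·R1
R4 := R4 − R1
R2 := -1·R2
R3 := R3 − R2
R4 := R4 − 1/2·R2
R1 := R1 + 1/2·R2
Pivot columns are the columns containing a leading 1.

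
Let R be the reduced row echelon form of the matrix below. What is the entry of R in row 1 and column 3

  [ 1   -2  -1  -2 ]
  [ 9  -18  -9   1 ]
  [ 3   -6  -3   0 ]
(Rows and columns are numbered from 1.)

-1

R2 → R2 − 9·R1
  [ 1  -2  -1  -2 ]
  [ 0   0   0  19 ]
  [ 3  -6  -3   0 ]
R3 → R3 − 3·R1
  [ 1  -2  -1  -2 ]
  [ 0   0   0  19 ]
  [ 0   0   0   6 ]
R2 → 1/19·R2
  [ 1  -2  -1  -2 ]
  [ 0   0   0   1 ]
  [ 0   0   0   6 ]
R3 → R3 − 6·R2
  [ 1  -2  -1  -2 ]
  [ 0   0   0   1 ]
  [ 0   0   0   0 ]
R1 → R1 + 2·R2
  [ 1  -2  -1  0 ]
  [ 0   0   0  1 ]
  [ 0   0   0  0 ]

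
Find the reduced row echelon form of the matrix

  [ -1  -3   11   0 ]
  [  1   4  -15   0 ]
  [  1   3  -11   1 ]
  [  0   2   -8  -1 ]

r1 ← -1·r1
  [ 1  3  -11   0 ]
  [ 1  4  -15   0 ]
  [ 1  3  -11   1 ]
  [ 0  2   -8  -1 ]
r2 ← r2 − r1
  [ 1  3  -11   0 ]
  [ 0  1   -4   0 ]
  [ 1  3  -11   1 ]
  [ 0  2   -8  -1 ]
r3 ← r3 − r1
  [ 1  3  -11   0 ]
  [ 0  1   -4   0 ]
  [ 0  0    0   1 ]
  [ 0  2   -8  -1 ]
r4 ← r4 − 2·r2
  [ 1  3  -11   0 ]
  [ 0  1   -4   0 ]
  [ 0  0    0   1 ]
  [ 0  0    0  -1 ]
r4 ← r4 + r3
  [ 1  3  -11  0 ]
  [ 0  1   -4  0 ]
  [ 0  0    0  1 ]
  [ 0  0    0  0 ]
r1 ← r1 − 3·r2
  [ 1  0   1  0 ]
  [ 0  1  -4  0 ]
  [ 0  0   0  1 ]
  [ 0  0   0  0 ]

[[1, 0, 1, 0], [0, 1, -4, 0], [0, 0, 0, 1], [0, 0, 0, 0]]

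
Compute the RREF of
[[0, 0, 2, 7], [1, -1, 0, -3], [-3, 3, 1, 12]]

[[1, -1, 0, 0], [0, 0, 1, 0], [0, 0, 0, 1]]

ρ1 <=> ρ2
  [  1  -1  0  -3 ]
  [  0   0  2   7 ]
  [ -3   3  1  12 ]
ρ3 ← ρ3 + 3·ρ1
  [ 1  -1  0  -3 ]
  [ 0   0  2   7 ]
  [ 0   0  1   3 ]
ρ2 ← 1/2·ρ2
  [ 1  -1  0   -3 ]
  [ 0   0  1  7/2 ]
  [ 0   0  1    3 ]
ρ3 ← ρ3 − ρ2
  [ 1  -1  0    -3 ]
  [ 0   0  1   7/2 ]
  [ 0   0  0  -1/2 ]
ρ3 ← -2·ρ3
  [ 1  -1  0   -3 ]
  [ 0   0  1  7/2 ]
  [ 0   0  0    1 ]
ρ2 ← ρ2 − 7/2·ρ3
  [ 1  -1  0  -3 ]
  [ 0   0  1   0 ]
  [ 0   0  0   1 ]
ρ1 ← ρ1 + 3·ρ3
  [ 1  -1  0  0 ]
  [ 0   0  1  0 ]
  [ 0   0  0  1 ]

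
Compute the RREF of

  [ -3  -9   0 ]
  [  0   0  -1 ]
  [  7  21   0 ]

[[1, 3, 0], [0, 0, 1], [0, 0, 0]]

ρ1 ← -1/3·ρ1
  [ 1   3   0 ]
  [ 0   0  -1 ]
  [ 7  21   0 ]
ρ3 ← ρ3 − 7·ρ1
  [ 1  3   0 ]
  [ 0  0  -1 ]
  [ 0  0   0 ]
ρ2 ← -1·ρ2
  [ 1  3  0 ]
  [ 0  0  1 ]
  [ 0  0  0 ]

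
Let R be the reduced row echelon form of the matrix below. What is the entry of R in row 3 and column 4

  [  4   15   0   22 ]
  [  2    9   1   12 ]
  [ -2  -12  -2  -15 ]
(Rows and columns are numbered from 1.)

R1 → 1/4·R1
  [  1  15/4   0  11/2 ]
  [  2     9   1    12 ]
  [ -2   -12  -2   -15 ]
R2 → R2 − 2·R1
  [  1  15/4   0  11/2 ]
  [  0   3/2   1     1 ]
  [ -2   -12  -2   -15 ]
R3 → R3 + 2·R1
  [ 1  15/4   0  11/2 ]
  [ 0   3/2   1     1 ]
  [ 0  -9/2  -2    -4 ]
R2 → 2/3·R2
  [ 1  15/4    0  11/2 ]
  [ 0     1  2/3   2/3 ]
  [ 0  -9/2   -2    -4 ]
R3 → R3 + 9/2·R2
  [ 1  15/4    0  11/2 ]
  [ 0     1  2/3   2/3 ]
  [ 0     0    1    -1 ]
R2 → R2 − 2/3·R3
  [ 1  15/4  0  11/2 ]
  [ 0     1  0   4/3 ]
  [ 0     0  1    -1 ]
R1 → R1 − 15/4·R2
  [ 1  0  0  1/2 ]
  [ 0  1  0  4/3 ]
  [ 0  0  1   -1 ]

-1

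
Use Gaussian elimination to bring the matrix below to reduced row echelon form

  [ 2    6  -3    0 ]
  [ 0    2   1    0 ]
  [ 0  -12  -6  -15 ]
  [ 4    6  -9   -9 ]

r1 := 1/2·r1
  [ 1    3  -3/2    0 ]
  [ 0    2     1    0 ]
  [ 0  -12    -6  -15 ]
  [ 4    6    -9   -9 ]
r4 := r4 − 4·r1
  [ 1    3  -3/2    0 ]
  [ 0    2     1    0 ]
  [ 0  -12    -6  -15 ]
  [ 0   -6    -3   -9 ]
r2 := 1/2·r2
  [ 1    3  -3/2    0 ]
  [ 0    1   1/2    0 ]
  [ 0  -12    -6  -15 ]
  [ 0   -6    -3   -9 ]
r3 := r3 + 12·r2
  [ 1   3  -3/2    0 ]
  [ 0   1   1/2    0 ]
  [ 0   0     0  -15 ]
  [ 0  -6    -3   -9 ]
r4 := r4 + 6·r2
  [ 1  3  -3/2    0 ]
  [ 0  1   1/2    0 ]
  [ 0  0     0  -15 ]
  [ 0  0     0   -9 ]
r3 := -1/15·r3
  [ 1  3  -3/2   0 ]
  [ 0  1   1/2   0 ]
  [ 0  0     0   1 ]
  [ 0  0     0  -9 ]
r4 := r4 + 9·r3
  [ 1  3  -3/2  0 ]
  [ 0  1   1/2  0 ]
  [ 0  0     0  1 ]
  [ 0  0     0  0 ]
r1 := r1 − 3·r2
  [ 1  0   -3  0 ]
  [ 0  1  1/2  0 ]
  [ 0  0    0  1 ]
  [ 0  0    0  0 ]

[[1, 0, -3, 0], [0, 1, 1/2, 0], [0, 0, 0, 1], [0, 0, 0, 0]]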